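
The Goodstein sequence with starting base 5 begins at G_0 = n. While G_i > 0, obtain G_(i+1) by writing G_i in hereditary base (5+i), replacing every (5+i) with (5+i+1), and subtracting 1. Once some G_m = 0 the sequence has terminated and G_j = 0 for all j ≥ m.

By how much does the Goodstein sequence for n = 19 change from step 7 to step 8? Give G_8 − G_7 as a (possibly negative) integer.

(0) 19|_5 = 3·5 + 4 ↦ 3·6 + 4|_6 = 22 ⇒ 21
(1) 21|_6 = 3·6 + 3 ↦ 3·7 + 3|_7 = 24 ⇒ 23
(2) 23|_7 = 3·7 + 2 ↦ 3·8 + 2|_8 = 26 ⇒ 25
(3) 25|_8 = 3·8 + 1 ↦ 3·9 + 1|_9 = 28 ⇒ 27
(4) 27|_9 = 3·9 ↦ 3·10|_10 = 30 ⇒ 29
(5) 29|_10 = 2·10 + 9 ↦ 2·11 + 9|_11 = 31 ⇒ 30
(6) 30|_11 = 2·11 + 8 ↦ 2·12 + 8|_12 = 32 ⇒ 31
(7) 31|_12 = 2·12 + 7 ↦ 2·13 + 7|_13 = 33 ⇒ 32

1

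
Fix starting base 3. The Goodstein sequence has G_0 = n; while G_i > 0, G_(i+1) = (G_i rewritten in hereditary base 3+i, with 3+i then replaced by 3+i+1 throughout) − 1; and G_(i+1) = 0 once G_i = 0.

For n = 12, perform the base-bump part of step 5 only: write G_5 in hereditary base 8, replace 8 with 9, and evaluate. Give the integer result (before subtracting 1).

12 —HB3→ 3^2 + 3 —bump→ 4^2 + 4 = 20 —(−1)→ 19
19 —HB4→ 4^2 + 3 —bump→ 5^2 + 3 = 28 —(−1)→ 27
27 —HB5→ 5^2 + 2 —bump→ 6^2 + 2 = 38 —(−1)→ 37
37 —HB6→ 6^2 + 1 —bump→ 7^2 + 1 = 50 —(−1)→ 49
49 —HB7→ 7^2 —bump→ 8^2 = 64 —(−1)→ 63
63 —HB8→ 7·8 + 7 —bump→ 7·9 + 7 = 70 —(−1)→ 69

70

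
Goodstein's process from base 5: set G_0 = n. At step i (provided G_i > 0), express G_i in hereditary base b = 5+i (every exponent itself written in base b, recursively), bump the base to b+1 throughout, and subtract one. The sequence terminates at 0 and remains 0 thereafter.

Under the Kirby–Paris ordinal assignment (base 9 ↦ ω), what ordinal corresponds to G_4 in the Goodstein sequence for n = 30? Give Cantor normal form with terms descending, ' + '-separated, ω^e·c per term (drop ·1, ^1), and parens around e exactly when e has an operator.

ω^2 + 2

[0] 30 ≡ 5^2 + 5 (base 5). Lift 6: 42. −1: 41.
[1] 41 ≡ 6^2 + 5 (base 6). Lift 7: 54. −1: 53.
[2] 53 ≡ 7^2 + 4 (base 7). Lift 8: 68. −1: 67.
[3] 67 ≡ 8^2 + 3 (base 8). Lift 9: 84. −1: 83.
[4] 83 ≡ 9^2 + 2 (base 9). Lift 10: 102. −1: 101.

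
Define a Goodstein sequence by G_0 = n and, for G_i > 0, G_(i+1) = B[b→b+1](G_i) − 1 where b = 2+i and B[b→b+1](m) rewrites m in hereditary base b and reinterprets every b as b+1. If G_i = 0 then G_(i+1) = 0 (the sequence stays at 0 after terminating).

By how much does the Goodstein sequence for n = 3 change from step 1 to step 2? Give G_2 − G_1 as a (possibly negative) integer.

0

i=0: 3 = 2 + 1 (b=2); 2→3: 3 + 1 = 4; 4−1 = 3
i=1: 3 = 3 (b=3); 3→4: 4 = 4; 4−1 = 3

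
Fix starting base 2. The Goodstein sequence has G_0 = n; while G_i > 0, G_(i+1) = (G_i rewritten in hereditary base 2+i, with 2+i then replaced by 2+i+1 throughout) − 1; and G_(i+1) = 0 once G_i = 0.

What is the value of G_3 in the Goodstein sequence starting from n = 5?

467

G_0=5  [base 2] 2^2 + 1  →[2↦3]→  3^3 + 1 = 28  −1 ⇒ G_1=27
G_1=27  [base 3] 3^3  →[3↦4]→  4^4 = 256  −1 ⇒ G_2=255
G_2=255  [base 4] 3·4^3 + 3·4^2 + 3·4 + 3  →[4↦5]→  3·5^3 + 3·5^2 + 3·5 + 3 = 468  −1 ⇒ G_3=467
G_3=467  [base 5] 3·5^3 + 3·5^2 + 3·5 + 2  →[5↦6]→  3·6^3 + 3·6^2 + 3·6 + 2 = 776  −1 ⇒ G_4=775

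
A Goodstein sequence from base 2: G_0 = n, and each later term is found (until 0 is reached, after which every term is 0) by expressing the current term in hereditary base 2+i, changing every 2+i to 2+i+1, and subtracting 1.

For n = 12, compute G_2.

[0] 12 ≡ 2^(2 + 1) + 2^2 (base 2). Lift 3: 108. −1: 107.
[1] 107 ≡ 3^(3 + 1) + 2·3^2 + 2·3 + 2 (base 3). Lift 4: 1066. −1: 1065.
[2] 1065 ≡ 4^(4 + 1) + 2·4^2 + 2·4 + 1 (base 4). Lift 5: 15686. −1: 15685.

1065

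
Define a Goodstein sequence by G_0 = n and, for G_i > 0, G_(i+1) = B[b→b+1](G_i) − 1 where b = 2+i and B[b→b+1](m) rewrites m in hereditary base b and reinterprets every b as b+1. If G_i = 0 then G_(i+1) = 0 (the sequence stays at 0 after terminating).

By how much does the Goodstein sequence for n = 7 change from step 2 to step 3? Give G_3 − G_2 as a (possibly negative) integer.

base 2: 7 = 2^2 + 2 + 1; at 3: 3^3 + 3 + 1 = 31; next = 30
base 3: 30 = 3^3 + 3; at 4: 4^4 + 4 = 260; next = 259
base 4: 259 = 4^4 + 3; at 5: 5^5 + 3 = 3128; next = 3127

2868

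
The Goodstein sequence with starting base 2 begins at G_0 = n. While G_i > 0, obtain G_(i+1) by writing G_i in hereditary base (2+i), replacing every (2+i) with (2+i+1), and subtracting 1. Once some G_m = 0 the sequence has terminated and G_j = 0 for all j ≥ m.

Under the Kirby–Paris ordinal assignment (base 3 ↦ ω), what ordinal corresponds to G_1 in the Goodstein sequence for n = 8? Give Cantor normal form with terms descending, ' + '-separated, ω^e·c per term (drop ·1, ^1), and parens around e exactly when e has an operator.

ω^ω·2 + ω^2·2 + ω·2 + 2

G_0=8  [base 2] 2^(2 + 1)  →[2↦3]→  3^(3 + 1) = 81  −1 ⇒ G_1=80
G_1=80  [base 3] 2·3^3 + 2·3^2 + 2·3 + 2  →[3↦4]→  2·4^4 + 2·4^2 + 2·4 + 2 = 554  −1 ⇒ G_2=553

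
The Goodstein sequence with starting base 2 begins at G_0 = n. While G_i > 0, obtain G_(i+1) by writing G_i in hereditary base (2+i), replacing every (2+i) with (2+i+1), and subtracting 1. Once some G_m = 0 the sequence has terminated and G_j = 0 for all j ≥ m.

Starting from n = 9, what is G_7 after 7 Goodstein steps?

1162263921

(0) 9|_2 = 2^(2 + 1) + 1 ↦ 3^(3 + 1) + 1|_3 = 82 ⇒ 81
(1) 81|_3 = 3^(3 + 1) ↦ 4^(4 + 1)|_4 = 1024 ⇒ 1023
(2) 1023|_4 = 3·4^4 + 3·4^3 + 3·4^2 + 3·4 + 3 ↦ 3·5^5 + 3·5^3 + 3·5^2 + 3·5 + 3|_5 = 9843 ⇒ 9842
(3) 9842|_5 = 3·5^5 + 3·5^3 + 3·5^2 + 3·5 + 2 ↦ 3·6^6 + 3·6^3 + 3·6^2 + 3·6 + 2|_6 = 140744 ⇒ 140743
(4) 140743|_6 = 3·6^6 + 3·6^3 + 3·6^2 + 3·6 + 1 ↦ 3·7^7 + 3·7^3 + 3·7^2 + 3·7 + 1|_7 = 2471827 ⇒ 2471826
(5) 2471826|_7 = 3·7^7 + 3·7^3 + 3·7^2 + 3·7 ↦ 3·8^8 + 3·8^3 + 3·8^2 + 3·8|_8 = 50333400 ⇒ 50333399
(6) 50333399|_8 = 3·8^8 + 3·8^3 + 3·8^2 + 2·8 + 7 ↦ 3·9^9 + 3·9^3 + 3·9^2 + 2·9 + 7|_9 = 1162263922 ⇒ 1162263921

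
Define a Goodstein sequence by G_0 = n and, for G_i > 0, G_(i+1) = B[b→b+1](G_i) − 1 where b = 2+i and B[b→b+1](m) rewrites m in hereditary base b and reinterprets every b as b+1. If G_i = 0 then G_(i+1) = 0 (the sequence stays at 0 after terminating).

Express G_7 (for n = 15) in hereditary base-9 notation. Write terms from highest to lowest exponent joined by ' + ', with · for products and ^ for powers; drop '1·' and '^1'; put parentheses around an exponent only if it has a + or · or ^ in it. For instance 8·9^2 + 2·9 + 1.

9^(9 + 1) + 7·9^7 + 7·9^6 + 7·9^5 + 7·9^4 + 7·9^3 + 7·9^2 + 7·9 + 6

base 2: 15 = 2^(2 + 1) + 2^2 + 2 + 1; at 3: 3^(3 + 1) + 3^3 + 3 + 1 = 112; next = 111
base 3: 111 = 3^(3 + 1) + 3^3 + 3; at 4: 4^(4 + 1) + 4^4 + 4 = 1284; next = 1283
base 4: 1283 = 4^(4 + 1) + 4^4 + 3; at 5: 5^(5 + 1) + 5^5 + 3 = 18753; next = 18752
base 5: 18752 = 5^(5 + 1) + 5^5 + 2; at 6: 6^(6 + 1) + 6^6 + 2 = 326594; next = 326593
base 6: 326593 = 6^(6 + 1) + 6^6 + 1; at 7: 7^(7 + 1) + 7^7 + 1 = 6588345; next = 6588344
base 7: 6588344 = 7^(7 + 1) + 7^7; at 8: 8^(8 + 1) + 8^8 = 150994944; next = 150994943
base 8: 150994943 = 8^(8 + 1) + 7·8^7 + 7·8^6 + 7·8^5 + 7·8^4 + 7·8^3 + 7·8^2 + 7·8 + 7; at 9: 9^(9 + 1) + 7·9^7 + 7·9^6 + 7·9^5 + 7·9^4 + 7·9^3 + 7·9^2 + 7·9 + 7 = 3524450281; next = 3524450280
base 9: 3524450280 = 9^(9 + 1) + 7·9^7 + 7·9^6 + 7·9^5 + 7·9^4 + 7·9^3 + 7·9^2 + 7·9 + 6; at 10: 10^(10 + 1) + 7·10^7 + 7·10^6 + 7·10^5 + 7·10^4 + 7·10^3 + 7·10^2 + 7·10 + 6 = 100077777776; next = 100077777775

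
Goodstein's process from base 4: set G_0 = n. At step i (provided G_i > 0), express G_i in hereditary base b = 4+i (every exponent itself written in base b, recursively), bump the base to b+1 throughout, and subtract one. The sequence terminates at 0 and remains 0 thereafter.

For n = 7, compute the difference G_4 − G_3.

0

step 0: 7 = 4 + 3; sub 5 for 4: 5 + 3; = 8; G_1 = 8−1 = 7
step 1: 7 = 5 + 2; sub 6 for 5: 6 + 2; = 8; G_2 = 8−1 = 7
step 2: 7 = 6 + 1; sub 7 for 6: 7 + 1; = 8; G_3 = 8−1 = 7
step 3: 7 = 7; sub 8 for 7: 8; = 8; G_4 = 8−1 = 7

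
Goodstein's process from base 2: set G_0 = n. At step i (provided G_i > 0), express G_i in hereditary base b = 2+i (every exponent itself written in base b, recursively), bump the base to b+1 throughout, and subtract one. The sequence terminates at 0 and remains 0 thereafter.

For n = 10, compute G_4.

G_0=10  [base 2] 2^(2 + 1) + 2  →[2↦3]→  3^(3 + 1) + 3 = 84  −1 ⇒ G_1=83
G_1=83  [base 3] 3^(3 + 1) + 2  →[3↦4]→  4^(4 + 1) + 2 = 1026  −1 ⇒ G_2=1025
G_2=1025  [base 4] 4^(4 + 1) + 1  →[4↦5]→  5^(5 + 1) + 1 = 15626  −1 ⇒ G_3=15625
G_3=15625  [base 5] 5^(5 + 1)  →[5↦6]→  6^(6 + 1) = 279936  −1 ⇒ G_4=279935
G_4=279935  [base 6] 5·6^6 + 5·6^5 + 5·6^4 + 5·6^3 + 5·6^2 + 5·6 + 5  →[6↦7]→  5·7^7 + 5·7^5 + 5·7^4 + 5·7^3 + 5·7^2 + 5·7 + 5 = 4215755  −1 ⇒ G_5=4215754

279935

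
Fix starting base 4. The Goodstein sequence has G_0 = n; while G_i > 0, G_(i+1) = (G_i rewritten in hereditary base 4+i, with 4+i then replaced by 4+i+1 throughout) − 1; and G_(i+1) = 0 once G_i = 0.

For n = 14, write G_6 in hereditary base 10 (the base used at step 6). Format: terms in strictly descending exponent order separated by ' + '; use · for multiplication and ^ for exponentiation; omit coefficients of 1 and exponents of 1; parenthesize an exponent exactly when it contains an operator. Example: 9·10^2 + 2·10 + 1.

step 0: 14 = 3·4 + 2; sub 5 for 4: 3·5 + 2; = 17; G_1 = 17−1 = 16
step 1: 16 = 3·5 + 1; sub 6 for 5: 3·6 + 1; = 19; G_2 = 19−1 = 18
step 2: 18 = 3·6; sub 7 for 6: 3·7; = 21; G_3 = 21−1 = 20
step 3: 20 = 2·7 + 6; sub 8 for 7: 2·8 + 6; = 22; G_4 = 22−1 = 21
step 4: 21 = 2·8 + 5; sub 9 for 8: 2·9 + 5; = 23; G_5 = 23−1 = 22
step 5: 22 = 2·9 + 4; sub 10 for 9: 2·10 + 4; = 24; G_6 = 24−1 = 23
step 6: 23 = 2·10 + 3; sub 11 for 10: 2·11 + 3; = 25; G_7 = 25−1 = 24

2·10 + 3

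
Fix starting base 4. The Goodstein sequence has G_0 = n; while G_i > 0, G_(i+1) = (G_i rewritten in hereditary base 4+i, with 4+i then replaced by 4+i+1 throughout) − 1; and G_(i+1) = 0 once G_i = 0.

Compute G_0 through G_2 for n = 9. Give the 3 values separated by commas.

9, 10, 11

base 4: 9 = 2·4 + 1; at 5: 2·5 + 1 = 11; next = 10
base 5: 10 = 2·5; at 6: 2·6 = 12; next = 11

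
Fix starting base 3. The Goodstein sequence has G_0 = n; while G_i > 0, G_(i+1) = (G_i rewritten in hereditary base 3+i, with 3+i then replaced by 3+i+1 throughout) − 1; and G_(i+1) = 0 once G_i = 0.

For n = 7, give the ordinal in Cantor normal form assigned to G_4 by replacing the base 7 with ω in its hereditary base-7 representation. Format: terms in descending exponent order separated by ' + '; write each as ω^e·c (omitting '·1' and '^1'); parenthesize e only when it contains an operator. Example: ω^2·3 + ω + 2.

ω + 2

[0] 7 ≡ 2·3 + 1 (base 3). Lift 4: 9. −1: 8.
[1] 8 ≡ 2·4 (base 4). Lift 5: 10. −1: 9.
[2] 9 ≡ 5 + 4 (base 5). Lift 6: 10. −1: 9.
[3] 9 ≡ 6 + 3 (base 6). Lift 7: 10. −1: 9.
[4] 9 ≡ 7 + 2 (base 7). Lift 8: 10. −1: 9.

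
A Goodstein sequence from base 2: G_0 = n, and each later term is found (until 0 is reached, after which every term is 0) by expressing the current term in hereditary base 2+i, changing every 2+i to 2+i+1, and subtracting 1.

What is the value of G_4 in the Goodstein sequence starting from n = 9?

G_0 = 9. HB_2(9) = 2^(2 + 1) + 1. Bump = 82. G_1 = 81.
G_1 = 81. HB_3(81) = 3^(3 + 1). Bump = 1024. G_2 = 1023.
G_2 = 1023. HB_4(1023) = 3·4^4 + 3·4^3 + 3·4^2 + 3·4 + 3. Bump = 9843. G_3 = 9842.
G_3 = 9842. HB_5(9842) = 3·5^5 + 3·5^3 + 3·5^2 + 3·5 + 2. Bump = 140744. G_4 = 140743.

140743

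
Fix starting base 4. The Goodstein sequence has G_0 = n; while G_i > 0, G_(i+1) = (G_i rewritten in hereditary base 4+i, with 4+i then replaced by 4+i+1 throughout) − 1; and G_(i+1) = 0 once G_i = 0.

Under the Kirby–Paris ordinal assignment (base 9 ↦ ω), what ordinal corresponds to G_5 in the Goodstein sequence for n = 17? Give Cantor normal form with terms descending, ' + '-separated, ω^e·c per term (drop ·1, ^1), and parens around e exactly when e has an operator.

[0] 17 ≡ 4^2 + 1 (base 4). Lift 5: 26. −1: 25.
[1] 25 ≡ 5^2 (base 5). Lift 6: 36. −1: 35.
[2] 35 ≡ 5·6 + 5 (base 6). Lift 7: 40. −1: 39.
[3] 39 ≡ 5·7 + 4 (base 7). Lift 8: 44. −1: 43.
[4] 43 ≡ 5·8 + 3 (base 8). Lift 9: 48. −1: 47.

ω·5 + 2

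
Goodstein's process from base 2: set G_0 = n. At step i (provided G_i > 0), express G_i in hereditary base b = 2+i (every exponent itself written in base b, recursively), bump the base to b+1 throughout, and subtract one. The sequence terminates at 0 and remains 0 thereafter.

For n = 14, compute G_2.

1281

[0] 14 ≡ 2^(2 + 1) + 2^2 + 2 (base 2). Lift 3: 111. −1: 110.
[1] 110 ≡ 3^(3 + 1) + 3^3 + 2 (base 3). Lift 4: 1282. −1: 1281.
[2] 1281 ≡ 4^(4 + 1) + 4^4 + 1 (base 4). Lift 5: 18751. −1: 18750.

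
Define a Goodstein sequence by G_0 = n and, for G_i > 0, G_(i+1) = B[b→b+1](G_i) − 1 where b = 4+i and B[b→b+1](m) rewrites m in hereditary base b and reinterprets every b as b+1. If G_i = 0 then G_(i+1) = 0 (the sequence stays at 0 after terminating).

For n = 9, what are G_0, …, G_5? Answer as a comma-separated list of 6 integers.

9, 10, 11, 11, 11, 11

G_0 = 9. HB_4(9) = 2·4 + 1. Bump = 11. G_1 = 10.
G_1 = 10. HB_5(10) = 2·5. Bump = 12. G_2 = 11.
G_2 = 11. HB_6(11) = 6 + 5. Bump = 12. G_3 = 11.
G_3 = 11. HB_7(11) = 7 + 4. Bump = 12. G_4 = 11.
G_4 = 11. HB_8(11) = 8 + 3. Bump = 12. G_5 = 11.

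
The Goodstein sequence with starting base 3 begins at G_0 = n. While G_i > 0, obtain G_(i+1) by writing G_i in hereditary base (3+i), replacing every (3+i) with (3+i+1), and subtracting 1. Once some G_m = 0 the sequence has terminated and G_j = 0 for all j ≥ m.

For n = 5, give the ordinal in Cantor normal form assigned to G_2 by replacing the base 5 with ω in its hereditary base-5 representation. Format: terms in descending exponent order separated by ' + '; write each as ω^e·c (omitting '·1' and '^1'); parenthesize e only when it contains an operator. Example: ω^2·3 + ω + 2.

ω

(0) 5|_3 = 3 + 2 ↦ 4 + 2|_4 = 6 ⇒ 5
(1) 5|_4 = 4 + 1 ↦ 5 + 1|_5 = 6 ⇒ 5
(2) 5|_5 = 5 ↦ 6|_6 = 6 ⇒ 5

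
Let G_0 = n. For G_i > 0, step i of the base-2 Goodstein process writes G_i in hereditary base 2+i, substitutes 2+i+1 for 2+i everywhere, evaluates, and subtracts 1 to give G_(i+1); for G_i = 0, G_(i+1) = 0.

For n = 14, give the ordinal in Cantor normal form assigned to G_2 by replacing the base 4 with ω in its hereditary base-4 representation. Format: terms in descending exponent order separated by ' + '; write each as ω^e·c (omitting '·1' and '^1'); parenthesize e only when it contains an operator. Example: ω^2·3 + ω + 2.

ω^(ω + 1) + ω^ω + 1

G_0=14  [base 2] 2^(2 + 1) + 2^2 + 2  →[2↦3]→  3^(3 + 1) + 3^3 + 3 = 111  −1 ⇒ G_1=110
G_1=110  [base 3] 3^(3 + 1) + 3^3 + 2  →[3↦4]→  4^(4 + 1) + 4^4 + 2 = 1282  −1 ⇒ G_2=1281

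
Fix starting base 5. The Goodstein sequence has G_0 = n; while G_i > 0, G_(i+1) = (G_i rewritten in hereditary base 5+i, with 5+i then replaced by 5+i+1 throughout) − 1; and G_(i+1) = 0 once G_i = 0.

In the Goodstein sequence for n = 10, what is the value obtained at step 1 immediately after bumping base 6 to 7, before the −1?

12

(0) 10|_5 = 2·5 ↦ 2·6|_6 = 12 ⇒ 11
(1) 11|_6 = 6 + 5 ↦ 7 + 5|_7 = 12 ⇒ 11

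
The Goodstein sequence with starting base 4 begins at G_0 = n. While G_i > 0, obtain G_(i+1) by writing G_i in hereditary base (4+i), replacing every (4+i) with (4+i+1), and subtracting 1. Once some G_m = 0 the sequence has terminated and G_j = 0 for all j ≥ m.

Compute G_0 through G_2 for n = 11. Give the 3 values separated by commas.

11, 12, 13

11 —HB4→ 2·4 + 3 —bump→ 2·5 + 3 = 13 —(−1)→ 12
12 —HB5→ 2·5 + 2 —bump→ 2·6 + 2 = 14 —(−1)→ 13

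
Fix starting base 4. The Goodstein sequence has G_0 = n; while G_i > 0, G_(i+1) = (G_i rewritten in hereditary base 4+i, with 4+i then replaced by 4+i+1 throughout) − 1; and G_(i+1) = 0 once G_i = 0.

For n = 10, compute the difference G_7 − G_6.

base 4: 10 = 2·4 + 2; at 5: 2·5 + 2 = 12; next = 11
base 5: 11 = 2·5 + 1; at 6: 2·6 + 1 = 13; next = 12
base 6: 12 = 2·6; at 7: 2·7 = 14; next = 13
base 7: 13 = 7 + 6; at 8: 8 + 6 = 14; next = 13
base 8: 13 = 8 + 5; at 9: 9 + 5 = 14; next = 13
base 9: 13 = 9 + 4; at 10: 10 + 4 = 14; next = 13
base 10: 13 = 10 + 3; at 11: 11 + 3 = 14; next = 13

0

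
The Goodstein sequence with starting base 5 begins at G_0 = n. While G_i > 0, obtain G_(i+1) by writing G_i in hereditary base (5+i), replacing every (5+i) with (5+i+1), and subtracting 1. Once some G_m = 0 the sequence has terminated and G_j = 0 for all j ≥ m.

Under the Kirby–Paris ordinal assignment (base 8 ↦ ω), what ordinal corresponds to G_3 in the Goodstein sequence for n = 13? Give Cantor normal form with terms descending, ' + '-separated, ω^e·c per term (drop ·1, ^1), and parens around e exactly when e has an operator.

[0] 13 ≡ 2·5 + 3 (base 5). Lift 6: 15. −1: 14.
[1] 14 ≡ 2·6 + 2 (base 6). Lift 7: 16. −1: 15.
[2] 15 ≡ 2·7 + 1 (base 7). Lift 8: 17. −1: 16.
[3] 16 ≡ 2·8 (base 8). Lift 9: 18. −1: 17.

ω·2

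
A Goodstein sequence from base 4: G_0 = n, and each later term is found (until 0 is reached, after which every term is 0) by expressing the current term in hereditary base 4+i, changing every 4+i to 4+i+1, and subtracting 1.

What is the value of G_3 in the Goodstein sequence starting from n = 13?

[0] 13 ≡ 3·4 + 1 (base 4). Lift 5: 16. −1: 15.
[1] 15 ≡ 3·5 (base 5). Lift 6: 18. −1: 17.
[2] 17 ≡ 2·6 + 5 (base 6). Lift 7: 19. −1: 18.
[3] 18 ≡ 2·7 + 4 (base 7). Lift 8: 20. −1: 19.

18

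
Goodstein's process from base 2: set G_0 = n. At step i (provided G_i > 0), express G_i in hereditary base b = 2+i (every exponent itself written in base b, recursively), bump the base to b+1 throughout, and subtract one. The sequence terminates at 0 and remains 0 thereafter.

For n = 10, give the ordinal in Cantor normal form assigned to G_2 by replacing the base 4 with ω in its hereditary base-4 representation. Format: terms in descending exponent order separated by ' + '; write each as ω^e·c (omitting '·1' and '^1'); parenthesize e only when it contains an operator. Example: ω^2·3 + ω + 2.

step 0: 10 = 2^(2 + 1) + 2; sub 3 for 2: 3^(3 + 1) + 3; = 84; G_1 = 84−1 = 83
step 1: 83 = 3^(3 + 1) + 2; sub 4 for 3: 4^(4 + 1) + 2; = 1026; G_2 = 1026−1 = 1025
step 2: 1025 = 4^(4 + 1) + 1; sub 5 for 4: 5^(5 + 1) + 1; = 15626; G_3 = 15626−1 = 15625

ω^(ω + 1) + 1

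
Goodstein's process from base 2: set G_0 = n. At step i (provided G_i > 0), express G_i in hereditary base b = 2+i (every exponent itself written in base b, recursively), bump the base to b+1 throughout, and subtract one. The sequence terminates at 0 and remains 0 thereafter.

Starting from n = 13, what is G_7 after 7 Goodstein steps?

3486786855

(0) 13|_2 = 2^(2 + 1) + 2^2 + 1 ↦ 3^(3 + 1) + 3^3 + 1|_3 = 109 ⇒ 108
(1) 108|_3 = 3^(3 + 1) + 3^3 ↦ 4^(4 + 1) + 4^4|_4 = 1280 ⇒ 1279
(2) 1279|_4 = 4^(4 + 1) + 3·4^3 + 3·4^2 + 3·4 + 3 ↦ 5^(5 + 1) + 3·5^3 + 3·5^2 + 3·5 + 3|_5 = 16093 ⇒ 16092
(3) 16092|_5 = 5^(5 + 1) + 3·5^3 + 3·5^2 + 3·5 + 2 ↦ 6^(6 + 1) + 3·6^3 + 3·6^2 + 3·6 + 2|_6 = 280712 ⇒ 280711
(4) 280711|_6 = 6^(6 + 1) + 3·6^3 + 3·6^2 + 3·6 + 1 ↦ 7^(7 + 1) + 3·7^3 + 3·7^2 + 3·7 + 1|_7 = 5765999 ⇒ 5765998
(5) 5765998|_7 = 7^(7 + 1) + 3·7^3 + 3·7^2 + 3·7 ↦ 8^(8 + 1) + 3·8^3 + 3·8^2 + 3·8|_8 = 134219480 ⇒ 134219479
(6) 134219479|_8 = 8^(8 + 1) + 3·8^3 + 3·8^2 + 2·8 + 7 ↦ 9^(9 + 1) + 3·9^3 + 3·9^2 + 2·9 + 7|_9 = 3486786856 ⇒ 3486786855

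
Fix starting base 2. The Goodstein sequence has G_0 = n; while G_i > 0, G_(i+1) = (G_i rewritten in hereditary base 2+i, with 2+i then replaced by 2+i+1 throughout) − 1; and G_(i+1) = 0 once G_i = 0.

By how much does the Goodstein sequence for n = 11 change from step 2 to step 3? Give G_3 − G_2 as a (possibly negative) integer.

14600

11 —HB2→ 2^(2 + 1) + 2 + 1 —bump→ 3^(3 + 1) + 3 + 1 = 85 —(−1)→ 84
84 —HB3→ 3^(3 + 1) + 3 —bump→ 4^(4 + 1) + 4 = 1028 —(−1)→ 1027
1027 —HB4→ 4^(4 + 1) + 3 —bump→ 5^(5 + 1) + 3 = 15628 —(−1)→ 15627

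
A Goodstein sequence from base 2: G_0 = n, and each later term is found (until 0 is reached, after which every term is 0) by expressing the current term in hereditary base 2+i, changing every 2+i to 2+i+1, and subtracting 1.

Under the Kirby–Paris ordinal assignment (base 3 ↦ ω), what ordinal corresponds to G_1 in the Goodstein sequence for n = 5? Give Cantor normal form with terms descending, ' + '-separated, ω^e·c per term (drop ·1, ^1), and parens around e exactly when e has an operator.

base 2: 5 = 2^2 + 1; at 3: 3^3 + 1 = 28; next = 27
base 3: 27 = 3^3; at 4: 4^4 = 256; next = 255

ω^ω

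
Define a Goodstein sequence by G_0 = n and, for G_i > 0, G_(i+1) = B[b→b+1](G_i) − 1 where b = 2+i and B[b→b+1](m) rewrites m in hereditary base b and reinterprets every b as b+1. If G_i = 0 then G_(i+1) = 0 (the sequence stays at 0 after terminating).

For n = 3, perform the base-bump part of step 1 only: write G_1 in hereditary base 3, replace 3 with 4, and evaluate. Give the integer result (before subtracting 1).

step 0: 3 = 2 + 1; sub 3 for 2: 3 + 1; = 4; G_1 = 4−1 = 3
step 1: 3 = 3; sub 4 for 3: 4; = 4; G_2 = 4−1 = 3

4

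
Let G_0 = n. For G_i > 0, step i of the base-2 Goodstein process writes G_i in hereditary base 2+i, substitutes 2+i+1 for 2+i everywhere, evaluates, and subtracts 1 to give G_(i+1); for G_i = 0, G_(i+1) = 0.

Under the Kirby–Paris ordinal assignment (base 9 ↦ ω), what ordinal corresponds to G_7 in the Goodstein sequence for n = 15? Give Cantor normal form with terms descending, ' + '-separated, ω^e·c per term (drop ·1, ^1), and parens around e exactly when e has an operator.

ω^(ω + 1) + ω^7·7 + ω^6·7 + ω^5·7 + ω^4·7 + ω^3·7 + ω^2·7 + ω·7 + 6

G_0 = 15. HB_2(15) = 2^(2 + 1) + 2^2 + 2 + 1. Bump = 112. G_1 = 111.
G_1 = 111. HB_3(111) = 3^(3 + 1) + 3^3 + 3. Bump = 1284. G_2 = 1283.
G_2 = 1283. HB_4(1283) = 4^(4 + 1) + 4^4 + 3. Bump = 18753. G_3 = 18752.
G_3 = 18752. HB_5(18752) = 5^(5 + 1) + 5^5 + 2. Bump = 326594. G_4 = 326593.
G_4 = 326593. HB_6(326593) = 6^(6 + 1) + 6^6 + 1. Bump = 6588345. G_5 = 6588344.
G_5 = 6588344. HB_7(6588344) = 7^(7 + 1) + 7^7. Bump = 150994944. G_6 = 150994943.
G_6 = 150994943. HB_8(150994943) = 8^(8 + 1) + 7·8^7 + 7·8^6 + 7·8^5 + 7·8^4 + 7·8^3 + 7·8^2 + 7·8 + 7. Bump = 3524450281. G_7 = 3524450280.
G_7 = 3524450280. HB_9(3524450280) = 9^(9 + 1) + 7·9^7 + 7·9^6 + 7·9^5 + 7·9^4 + 7·9^3 + 7·9^2 + 7·9 + 6. Bump = 100077777776. G_8 = 100077777775.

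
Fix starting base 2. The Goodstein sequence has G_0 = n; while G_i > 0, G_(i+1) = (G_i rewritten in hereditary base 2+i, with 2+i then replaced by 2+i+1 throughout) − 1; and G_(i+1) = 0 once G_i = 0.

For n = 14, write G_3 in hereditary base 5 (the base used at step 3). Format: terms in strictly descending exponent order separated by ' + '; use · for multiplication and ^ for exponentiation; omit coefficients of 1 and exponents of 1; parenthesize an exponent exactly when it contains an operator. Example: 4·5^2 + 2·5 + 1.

5^(5 + 1) + 5^5

(0) 14|_2 = 2^(2 + 1) + 2^2 + 2 ↦ 3^(3 + 1) + 3^3 + 3|_3 = 111 ⇒ 110
(1) 110|_3 = 3^(3 + 1) + 3^3 + 2 ↦ 4^(4 + 1) + 4^4 + 2|_4 = 1282 ⇒ 1281
(2) 1281|_4 = 4^(4 + 1) + 4^4 + 1 ↦ 5^(5 + 1) + 5^5 + 1|_5 = 18751 ⇒ 18750
(3) 18750|_5 = 5^(5 + 1) + 5^5 ↦ 6^(6 + 1) + 6^6|_6 = 326592 ⇒ 326591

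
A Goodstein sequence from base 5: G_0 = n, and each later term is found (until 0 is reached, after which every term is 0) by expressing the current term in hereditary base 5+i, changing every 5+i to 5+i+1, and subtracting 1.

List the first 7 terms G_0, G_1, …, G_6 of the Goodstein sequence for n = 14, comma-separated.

G_0=14  [base 5] 2·5 + 4  →[5↦6]→  2·6 + 4 = 16  −1 ⇒ G_1=15
G_1=15  [base 6] 2·6 + 3  →[6↦7]→  2·7 + 3 = 17  −1 ⇒ G_2=16
G_2=16  [base 7] 2·7 + 2  →[7↦8]→  2·8 + 2 = 18  −1 ⇒ G_3=17
G_3=17  [base 8] 2·8 + 1  →[8↦9]→  2·9 + 1 = 19  −1 ⇒ G_4=18
G_4=18  [base 9] 2·9  →[9↦10]→  2·10 = 20  −1 ⇒ G_5=19
G_5=19  [base 10] 10 + 9  →[10↦11]→  11 + 9 = 20  −1 ⇒ G_6=19

14, 15, 16, 17, 18, 19, 19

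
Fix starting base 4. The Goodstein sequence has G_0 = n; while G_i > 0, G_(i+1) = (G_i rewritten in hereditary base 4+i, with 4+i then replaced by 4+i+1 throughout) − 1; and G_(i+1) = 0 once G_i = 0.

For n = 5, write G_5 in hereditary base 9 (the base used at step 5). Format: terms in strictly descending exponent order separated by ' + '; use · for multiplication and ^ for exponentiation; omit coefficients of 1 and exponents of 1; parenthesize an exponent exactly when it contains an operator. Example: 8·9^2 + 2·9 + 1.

2

base 4: 5 = 4 + 1; at 5: 5 + 1 = 6; next = 5
base 5: 5 = 5; at 6: 6 = 6; next = 5
base 6: 5 = 5; at 7: 5 = 5; next = 4
base 7: 4 = 4; at 8: 4 = 4; next = 3
base 8: 3 = 3; at 9: 3 = 3; next = 2
base 9: 2 = 2; at 10: 2 = 2; next = 1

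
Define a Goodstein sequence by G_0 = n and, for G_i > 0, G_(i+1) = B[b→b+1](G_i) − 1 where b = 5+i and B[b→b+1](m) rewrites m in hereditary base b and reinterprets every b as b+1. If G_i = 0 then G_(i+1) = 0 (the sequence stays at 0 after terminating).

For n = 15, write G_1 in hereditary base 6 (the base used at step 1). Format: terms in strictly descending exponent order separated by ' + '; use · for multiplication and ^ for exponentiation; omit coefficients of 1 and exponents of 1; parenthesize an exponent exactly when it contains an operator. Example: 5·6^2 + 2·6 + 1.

i=0: 15 = 3·5 (b=5); 5→6: 3·6 = 18; 18−1 = 17
i=1: 17 = 2·6 + 5 (b=6); 6→7: 2·7 + 5 = 19; 19−1 = 18

2·6 + 5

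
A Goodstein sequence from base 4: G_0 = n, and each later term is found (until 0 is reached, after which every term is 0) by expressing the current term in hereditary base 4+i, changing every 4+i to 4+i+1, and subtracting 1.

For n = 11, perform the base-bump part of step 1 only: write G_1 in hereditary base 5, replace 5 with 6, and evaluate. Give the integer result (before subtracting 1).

(0) 11|_4 = 2·4 + 3 ↦ 2·5 + 3|_5 = 13 ⇒ 12
(1) 12|_5 = 2·5 + 2 ↦ 2·6 + 2|_6 = 14 ⇒ 13

14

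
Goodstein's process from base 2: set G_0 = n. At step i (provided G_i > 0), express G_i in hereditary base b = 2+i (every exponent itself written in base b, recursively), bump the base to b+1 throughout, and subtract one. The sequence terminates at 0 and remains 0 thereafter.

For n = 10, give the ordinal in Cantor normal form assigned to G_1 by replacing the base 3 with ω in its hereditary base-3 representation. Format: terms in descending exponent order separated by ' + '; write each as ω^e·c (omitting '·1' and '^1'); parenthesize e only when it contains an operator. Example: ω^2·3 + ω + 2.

step 0: 10 = 2^(2 + 1) + 2; sub 3 for 2: 3^(3 + 1) + 3; = 84; G_1 = 84−1 = 83
step 1: 83 = 3^(3 + 1) + 2; sub 4 for 3: 4^(4 + 1) + 2; = 1026; G_2 = 1026−1 = 1025

ω^(ω + 1) + 2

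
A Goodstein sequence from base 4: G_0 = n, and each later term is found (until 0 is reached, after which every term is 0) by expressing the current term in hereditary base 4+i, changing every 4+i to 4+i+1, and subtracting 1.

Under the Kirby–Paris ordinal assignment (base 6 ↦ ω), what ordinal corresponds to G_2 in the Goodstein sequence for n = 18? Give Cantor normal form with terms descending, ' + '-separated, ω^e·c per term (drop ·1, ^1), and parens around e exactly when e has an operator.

ω^2

18 —HB4→ 4^2 + 2 —bump→ 5^2 + 2 = 27 —(−1)→ 26
26 —HB5→ 5^2 + 1 —bump→ 6^2 + 1 = 37 —(−1)→ 36
36 —HB6→ 6^2 —bump→ 7^2 = 49 —(−1)→ 48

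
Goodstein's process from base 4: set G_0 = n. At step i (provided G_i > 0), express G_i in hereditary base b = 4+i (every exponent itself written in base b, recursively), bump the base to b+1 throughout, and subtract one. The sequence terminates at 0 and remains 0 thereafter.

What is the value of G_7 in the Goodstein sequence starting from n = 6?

2

[0] 6 ≡ 4 + 2 (base 4). Lift 5: 7. −1: 6.
[1] 6 ≡ 5 + 1 (base 5). Lift 6: 7. −1: 6.
[2] 6 ≡ 6 (base 6). Lift 7: 7. −1: 6.
[3] 6 ≡ 6 (base 7). Lift 8: 6. −1: 5.
[4] 5 ≡ 5 (base 8). Lift 9: 5. −1: 4.
[5] 4 ≡ 4 (base 9). Lift 10: 4. −1: 3.
[6] 3 ≡ 3 (base 10). Lift 11: 3. −1: 2.
[7] 2 ≡ 2 (base 11). Lift 12: 2. −1: 1.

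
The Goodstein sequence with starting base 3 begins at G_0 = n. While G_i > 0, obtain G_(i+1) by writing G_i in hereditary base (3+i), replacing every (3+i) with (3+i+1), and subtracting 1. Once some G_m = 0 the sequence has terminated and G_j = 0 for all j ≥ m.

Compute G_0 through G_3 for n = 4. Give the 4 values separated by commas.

4, 4, 4, 3

4 —HB3→ 3 + 1 —bump→ 4 + 1 = 5 —(−1)→ 4
4 —HB4→ 4 —bump→ 5 = 5 —(−1)→ 4
4 —HB5→ 4 —bump→ 4 = 4 —(−1)→ 3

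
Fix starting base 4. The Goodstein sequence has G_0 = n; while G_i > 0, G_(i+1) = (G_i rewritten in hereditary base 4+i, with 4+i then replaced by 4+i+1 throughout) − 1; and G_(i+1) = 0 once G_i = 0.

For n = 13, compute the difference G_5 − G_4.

G_0 = 13. HB_4(13) = 3·4 + 1. Bump = 16. G_1 = 15.
G_1 = 15. HB_5(15) = 3·5. Bump = 18. G_2 = 17.
G_2 = 17. HB_6(17) = 2·6 + 5. Bump = 19. G_3 = 18.
G_3 = 18. HB_7(18) = 2·7 + 4. Bump = 20. G_4 = 19.
G_4 = 19. HB_8(19) = 2·8 + 3. Bump = 21. G_5 = 20.

1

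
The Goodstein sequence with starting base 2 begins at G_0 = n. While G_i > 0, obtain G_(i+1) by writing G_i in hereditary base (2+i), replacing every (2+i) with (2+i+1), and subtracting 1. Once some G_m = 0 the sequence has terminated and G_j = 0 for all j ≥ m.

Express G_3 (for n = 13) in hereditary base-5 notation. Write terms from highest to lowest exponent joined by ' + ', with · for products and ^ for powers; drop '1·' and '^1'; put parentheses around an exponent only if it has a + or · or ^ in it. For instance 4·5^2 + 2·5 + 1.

[0] 13 ≡ 2^(2 + 1) + 2^2 + 1 (base 2). Lift 3: 109. −1: 108.
[1] 108 ≡ 3^(3 + 1) + 3^3 (base 3). Lift 4: 1280. −1: 1279.
[2] 1279 ≡ 4^(4 + 1) + 3·4^3 + 3·4^2 + 3·4 + 3 (base 4). Lift 5: 16093. −1: 16092.
[3] 16092 ≡ 5^(5 + 1) + 3·5^3 + 3·5^2 + 3·5 + 2 (base 5). Lift 6: 280712. −1: 280711.

5^(5 + 1) + 3·5^3 + 3·5^2 + 3·5 + 2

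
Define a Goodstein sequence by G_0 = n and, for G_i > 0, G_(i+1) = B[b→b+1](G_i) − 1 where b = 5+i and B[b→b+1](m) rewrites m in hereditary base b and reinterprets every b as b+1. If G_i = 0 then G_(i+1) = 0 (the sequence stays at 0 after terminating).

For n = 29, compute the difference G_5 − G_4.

base 5: 29 = 5^2 + 4; at 6: 6^2 + 4 = 40; next = 39
base 6: 39 = 6^2 + 3; at 7: 7^2 + 3 = 52; next = 51
base 7: 51 = 7^2 + 2; at 8: 8^2 + 2 = 66; next = 65
base 8: 65 = 8^2 + 1; at 9: 9^2 + 1 = 82; next = 81
base 9: 81 = 9^2; at 10: 10^2 = 100; next = 99

18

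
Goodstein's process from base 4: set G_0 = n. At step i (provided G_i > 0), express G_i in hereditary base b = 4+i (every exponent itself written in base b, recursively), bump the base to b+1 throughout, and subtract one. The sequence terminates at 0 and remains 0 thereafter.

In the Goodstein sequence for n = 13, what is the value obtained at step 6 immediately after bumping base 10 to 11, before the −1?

13 —HB4→ 3·4 + 1 —bump→ 3·5 + 1 = 16 —(−1)→ 15
15 —HB5→ 3·5 —bump→ 3·6 = 18 —(−1)→ 17
17 —HB6→ 2·6 + 5 —bump→ 2·7 + 5 = 19 —(−1)→ 18
18 —HB7→ 2·7 + 4 —bump→ 2·8 + 4 = 20 —(−1)→ 19
19 —HB8→ 2·8 + 3 —bump→ 2·9 + 3 = 21 —(−1)→ 20
20 —HB9→ 2·9 + 2 —bump→ 2·10 + 2 = 22 —(−1)→ 21
21 —HB10→ 2·10 + 1 —bump→ 2·11 + 1 = 23 —(−1)→ 22

23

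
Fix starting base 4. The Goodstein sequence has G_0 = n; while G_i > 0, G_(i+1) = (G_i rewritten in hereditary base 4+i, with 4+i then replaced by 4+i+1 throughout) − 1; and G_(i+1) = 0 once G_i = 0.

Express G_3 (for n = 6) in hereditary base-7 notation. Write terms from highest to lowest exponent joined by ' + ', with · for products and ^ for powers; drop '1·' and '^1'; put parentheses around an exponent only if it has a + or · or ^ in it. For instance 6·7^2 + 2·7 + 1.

step 0: 6 = 4 + 2; sub 5 for 4: 5 + 2; = 7; G_1 = 7−1 = 6
step 1: 6 = 5 + 1; sub 6 for 5: 6 + 1; = 7; G_2 = 7−1 = 6
step 2: 6 = 6; sub 7 for 6: 7; = 7; G_3 = 7−1 = 6
step 3: 6 = 6; sub 8 for 7: 6; = 6; G_4 = 6−1 = 5

6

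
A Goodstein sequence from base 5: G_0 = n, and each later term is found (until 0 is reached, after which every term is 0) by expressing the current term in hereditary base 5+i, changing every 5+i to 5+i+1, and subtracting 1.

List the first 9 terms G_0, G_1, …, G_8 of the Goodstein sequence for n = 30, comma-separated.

i=0: 30 = 5^2 + 5 (b=5); 5→6: 6^2 + 6 = 42; 42−1 = 41
i=1: 41 = 6^2 + 5 (b=6); 6→7: 7^2 + 5 = 54; 54−1 = 53
i=2: 53 = 7^2 + 4 (b=7); 7→8: 8^2 + 4 = 68; 68−1 = 67
i=3: 67 = 8^2 + 3 (b=8); 8→9: 9^2 + 3 = 84; 84−1 = 83
i=4: 83 = 9^2 + 2 (b=9); 9→10: 10^2 + 2 = 102; 102−1 = 101
i=5: 101 = 10^2 + 1 (b=10); 10→11: 11^2 + 1 = 122; 122−1 = 121
i=6: 121 = 11^2 (b=11); 11→12: 12^2 = 144; 144−1 = 143
i=7: 143 = 11·12 + 11 (b=12); 12→13: 11·13 + 11 = 154; 154−1 = 153

30, 41, 53, 67, 83, 101, 121, 143, 153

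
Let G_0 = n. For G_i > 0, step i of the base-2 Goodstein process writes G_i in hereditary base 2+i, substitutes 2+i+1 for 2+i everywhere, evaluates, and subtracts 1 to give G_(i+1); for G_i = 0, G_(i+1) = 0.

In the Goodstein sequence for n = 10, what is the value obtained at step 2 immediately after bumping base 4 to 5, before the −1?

base 2: 10 = 2^(2 + 1) + 2; at 3: 3^(3 + 1) + 3 = 84; next = 83
base 3: 83 = 3^(3 + 1) + 2; at 4: 4^(4 + 1) + 2 = 1026; next = 1025
base 4: 1025 = 4^(4 + 1) + 1; at 5: 5^(5 + 1) + 1 = 15626; next = 15625

15626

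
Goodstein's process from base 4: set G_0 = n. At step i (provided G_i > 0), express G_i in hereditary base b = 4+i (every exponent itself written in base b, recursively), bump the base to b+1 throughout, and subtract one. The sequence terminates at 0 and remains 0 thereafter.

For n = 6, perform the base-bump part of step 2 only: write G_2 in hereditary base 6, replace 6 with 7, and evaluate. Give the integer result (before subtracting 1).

i=0: 6 = 4 + 2 (b=4); 4→5: 5 + 2 = 7; 7−1 = 6
i=1: 6 = 5 + 1 (b=5); 5→6: 6 + 1 = 7; 7−1 = 6
i=2: 6 = 6 (b=6); 6→7: 7 = 7; 7−1 = 6

7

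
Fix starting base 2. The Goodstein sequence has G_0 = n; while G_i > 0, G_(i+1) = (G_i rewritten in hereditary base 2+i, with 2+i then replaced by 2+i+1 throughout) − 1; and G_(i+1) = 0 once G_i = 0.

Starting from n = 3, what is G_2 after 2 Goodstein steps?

3

step 0: 3 = 2 + 1; sub 3 for 2: 3 + 1; = 4; G_1 = 4−1 = 3
step 1: 3 = 3; sub 4 for 3: 4; = 4; G_2 = 4−1 = 3
step 2: 3 = 3; sub 5 for 4: 3; = 3; G_3 = 3−1 = 2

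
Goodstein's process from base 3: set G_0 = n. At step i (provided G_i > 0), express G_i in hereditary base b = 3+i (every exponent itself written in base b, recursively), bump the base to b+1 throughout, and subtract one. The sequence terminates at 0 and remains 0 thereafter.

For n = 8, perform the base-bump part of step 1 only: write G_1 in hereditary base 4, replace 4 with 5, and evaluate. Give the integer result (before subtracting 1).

i=0: 8 = 2·3 + 2 (b=3); 3→4: 2·4 + 2 = 10; 10−1 = 9
i=1: 9 = 2·4 + 1 (b=4); 4→5: 2·5 + 1 = 11; 11−1 = 10

11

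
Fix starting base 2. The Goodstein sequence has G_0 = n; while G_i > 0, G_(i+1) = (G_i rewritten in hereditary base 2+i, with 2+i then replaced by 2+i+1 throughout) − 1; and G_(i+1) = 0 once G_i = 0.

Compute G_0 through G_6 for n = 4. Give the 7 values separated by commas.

[0] 4 ≡ 2^2 (base 2). Lift 3: 27. −1: 26.
[1] 26 ≡ 2·3^2 + 2·3 + 2 (base 3). Lift 4: 42. −1: 41.
[2] 41 ≡ 2·4^2 + 2·4 + 1 (base 4). Lift 5: 61. −1: 60.
[3] 60 ≡ 2·5^2 + 2·5 (base 5). Lift 6: 84. −1: 83.
[4] 83 ≡ 2·6^2 + 6 + 5 (base 6). Lift 7: 110. −1: 109.
[5] 109 ≡ 2·7^2 + 7 + 4 (base 7). Lift 8: 140. −1: 139.

4, 26, 41, 60, 83, 109, 139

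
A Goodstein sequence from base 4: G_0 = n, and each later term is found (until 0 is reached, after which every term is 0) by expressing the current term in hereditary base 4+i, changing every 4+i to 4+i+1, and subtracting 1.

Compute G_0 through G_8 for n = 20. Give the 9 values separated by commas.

i=0: 20 = 4^2 + 4 (b=4); 4→5: 5^2 + 5 = 30; 30−1 = 29
i=1: 29 = 5^2 + 4 (b=5); 5→6: 6^2 + 4 = 40; 40−1 = 39
i=2: 39 = 6^2 + 3 (b=6); 6→7: 7^2 + 3 = 52; 52−1 = 51
i=3: 51 = 7^2 + 2 (b=7); 7→8: 8^2 + 2 = 66; 66−1 = 65
i=4: 65 = 8^2 + 1 (b=8); 8→9: 9^2 + 1 = 82; 82−1 = 81
i=5: 81 = 9^2 (b=9); 9→10: 10^2 = 100; 100−1 = 99
i=6: 99 = 9·10 + 9 (b=10); 10→11: 9·11 + 9 = 108; 108−1 = 107
i=7: 107 = 9·11 + 8 (b=11); 11→12: 9·12 + 8 = 116; 116−1 = 115

20, 29, 39, 51, 65, 81, 99, 107, 115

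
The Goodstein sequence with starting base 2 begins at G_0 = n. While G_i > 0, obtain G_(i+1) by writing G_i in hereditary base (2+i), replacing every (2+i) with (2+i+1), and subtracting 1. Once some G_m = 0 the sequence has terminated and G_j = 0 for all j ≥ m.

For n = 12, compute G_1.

i=0: 12 = 2^(2 + 1) + 2^2 (b=2); 2→3: 3^(3 + 1) + 3^3 = 108; 108−1 = 107
i=1: 107 = 3^(3 + 1) + 2·3^2 + 2·3 + 2 (b=3); 3→4: 4^(4 + 1) + 2·4^2 + 2·4 + 2 = 1066; 1066−1 = 1065

107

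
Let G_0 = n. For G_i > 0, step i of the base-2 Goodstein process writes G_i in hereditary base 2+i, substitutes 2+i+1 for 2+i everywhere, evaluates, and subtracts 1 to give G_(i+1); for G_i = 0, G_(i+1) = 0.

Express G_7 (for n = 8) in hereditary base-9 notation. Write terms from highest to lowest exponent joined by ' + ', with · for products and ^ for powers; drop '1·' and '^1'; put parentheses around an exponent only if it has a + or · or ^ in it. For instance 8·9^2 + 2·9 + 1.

2·9^9 + 2·9^2 + 9 + 2

(0) 8|_2 = 2^(2 + 1) ↦ 3^(3 + 1)|_3 = 81 ⇒ 80
(1) 80|_3 = 2·3^3 + 2·3^2 + 2·3 + 2 ↦ 2·4^4 + 2·4^2 + 2·4 + 2|_4 = 554 ⇒ 553
(2) 553|_4 = 2·4^4 + 2·4^2 + 2·4 + 1 ↦ 2·5^5 + 2·5^2 + 2·5 + 1|_5 = 6311 ⇒ 6310
(3) 6310|_5 = 2·5^5 + 2·5^2 + 2·5 ↦ 2·6^6 + 2·6^2 + 2·6|_6 = 93396 ⇒ 93395
(4) 93395|_6 = 2·6^6 + 2·6^2 + 6 + 5 ↦ 2·7^7 + 2·7^2 + 7 + 5|_7 = 1647196 ⇒ 1647195
(5) 1647195|_7 = 2·7^7 + 2·7^2 + 7 + 4 ↦ 2·8^8 + 2·8^2 + 8 + 4|_8 = 33554572 ⇒ 33554571
(6) 33554571|_8 = 2·8^8 + 2·8^2 + 8 + 3 ↦ 2·9^9 + 2·9^2 + 9 + 3|_9 = 774841152 ⇒ 774841151
(7) 774841151|_9 = 2·9^9 + 2·9^2 + 9 + 2 ↦ 2·10^10 + 2·10^2 + 10 + 2|_10 = 20000000212 ⇒ 20000000211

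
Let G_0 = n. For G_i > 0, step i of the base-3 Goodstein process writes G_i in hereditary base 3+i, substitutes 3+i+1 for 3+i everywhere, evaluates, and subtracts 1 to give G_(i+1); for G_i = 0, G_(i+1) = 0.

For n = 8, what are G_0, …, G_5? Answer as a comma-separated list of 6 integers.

8, 9, 10, 11, 11, 11

G_0=8  [base 3] 2·3 + 2  →[3↦4]→  2·4 + 2 = 10  −1 ⇒ G_1=9
G_1=9  [base 4] 2·4 + 1  →[4↦5]→  2·5 + 1 = 11  −1 ⇒ G_2=10
G_2=10  [base 5] 2·5  →[5↦6]→  2·6 = 12  −1 ⇒ G_3=11
G_3=11  [base 6] 6 + 5  →[6↦7]→  7 + 5 = 12  −1 ⇒ G_4=11
G_4=11  [base 7] 7 + 4  →[7↦8]→  8 + 4 = 12  −1 ⇒ G_5=11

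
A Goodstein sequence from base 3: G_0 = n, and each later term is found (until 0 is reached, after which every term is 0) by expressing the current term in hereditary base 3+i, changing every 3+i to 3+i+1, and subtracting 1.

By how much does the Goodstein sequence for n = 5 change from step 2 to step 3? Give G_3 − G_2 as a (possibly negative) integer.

G_0 = 5. HB_3(5) = 3 + 2. Bump = 6. G_1 = 5.
G_1 = 5. HB_4(5) = 4 + 1. Bump = 6. G_2 = 5.
G_2 = 5. HB_5(5) = 5. Bump = 6. G_3 = 5.

0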